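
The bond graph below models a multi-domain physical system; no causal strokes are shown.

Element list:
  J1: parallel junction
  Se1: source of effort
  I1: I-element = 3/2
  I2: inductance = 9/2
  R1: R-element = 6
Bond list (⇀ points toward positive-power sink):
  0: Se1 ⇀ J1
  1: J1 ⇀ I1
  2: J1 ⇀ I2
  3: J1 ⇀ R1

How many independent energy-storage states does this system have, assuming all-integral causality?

b0 |J1  (Se1 fixes effort; stroke away)
b1 |I1  (common-e at J1 fixed by 0)
b2 |I2  (J1: bond 0 brought effort, rest push out)
b3 |R1  (J1 effort already set via bond 0)

2  (I1, I2 all integral)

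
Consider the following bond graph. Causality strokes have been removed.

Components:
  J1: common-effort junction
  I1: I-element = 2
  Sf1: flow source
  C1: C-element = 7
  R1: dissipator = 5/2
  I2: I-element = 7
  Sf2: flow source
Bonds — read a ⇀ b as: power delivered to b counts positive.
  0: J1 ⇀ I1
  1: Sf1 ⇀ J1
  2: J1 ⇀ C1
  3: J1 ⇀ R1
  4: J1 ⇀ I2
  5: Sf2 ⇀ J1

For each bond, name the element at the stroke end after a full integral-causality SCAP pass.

bond 1 stroke at Sf1  (Sf1 fixes flow; stroke at Sf1)
bond 5 stroke at Sf2  (Sf2 fixes flow; stroke at Sf2)
bond 0 stroke at I1  (I1 integral (f out))
bond 2 stroke at J1  (C1 integral (e out))
bond 3 stroke at R1  (J1: bond 2 brought effort, rest push out)
bond 4 stroke at I2  (0-jn J1 has e-setter on 2)

β0 |I1
β1 |Sf1
β2 |J1
β3 |R1
β4 |I2
β5 |Sf2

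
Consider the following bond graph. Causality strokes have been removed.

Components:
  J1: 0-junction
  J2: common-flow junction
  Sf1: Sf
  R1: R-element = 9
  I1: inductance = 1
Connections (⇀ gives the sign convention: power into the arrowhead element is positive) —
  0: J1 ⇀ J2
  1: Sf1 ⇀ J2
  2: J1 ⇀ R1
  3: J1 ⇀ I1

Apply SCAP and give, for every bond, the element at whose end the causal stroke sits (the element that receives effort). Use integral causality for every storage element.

b0 stroke→J2
b1 stroke→Sf1
b2 stroke→J1
b3 stroke→I1

bond 1 stroke at Sf1  (Sf1 fixes flow; stroke at Sf1)
bond 0 stroke at J2  (1-jn J2 has f-setter on 1)
bond 3 stroke at I1  (prefer integral on I1)
bond 2 stroke at J1  (J1 needs exactly one e-in)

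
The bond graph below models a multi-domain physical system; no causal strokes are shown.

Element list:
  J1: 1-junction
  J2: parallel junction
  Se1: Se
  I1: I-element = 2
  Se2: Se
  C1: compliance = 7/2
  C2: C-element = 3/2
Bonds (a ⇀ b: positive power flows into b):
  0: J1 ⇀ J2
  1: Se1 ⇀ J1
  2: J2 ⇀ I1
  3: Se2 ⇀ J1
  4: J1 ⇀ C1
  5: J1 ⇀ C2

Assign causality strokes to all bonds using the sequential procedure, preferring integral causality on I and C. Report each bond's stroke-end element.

bond 0 →J2
bond 1 →J1
bond 2 →I1
bond 3 →J1
bond 4 →J1
bond 5 →J1

bond 1 |J1  (source Se1 imposes e)
bond 3 |J1  (Se2: effort source, stroke at far end)
bond 2 |I1  (I1 integral (f out))
bond 0 |J2  (closing 0-jn rule on J2)
bond 4 |J1  (1-jn J1 has f-setter on 0)
bond 5 |J1  (J1 flow already set via bond 0)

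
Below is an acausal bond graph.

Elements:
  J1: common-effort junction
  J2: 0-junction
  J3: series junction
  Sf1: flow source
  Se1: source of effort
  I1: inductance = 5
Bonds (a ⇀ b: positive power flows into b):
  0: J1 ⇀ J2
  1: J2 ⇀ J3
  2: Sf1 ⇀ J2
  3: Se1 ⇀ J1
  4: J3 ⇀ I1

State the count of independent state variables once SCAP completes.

1  (I1 all integral)

#2 |Sf1  (Sf1 fixes flow; stroke at Sf1)
#3 |J1  (Se1: effort source, stroke at far end)
#0 |J2  (common-e at J1 fixed by 3)
#1 |J3  (J2: bond 0 brought effort, rest push out)
#4 |I1  (closing 1-jn rule on J3)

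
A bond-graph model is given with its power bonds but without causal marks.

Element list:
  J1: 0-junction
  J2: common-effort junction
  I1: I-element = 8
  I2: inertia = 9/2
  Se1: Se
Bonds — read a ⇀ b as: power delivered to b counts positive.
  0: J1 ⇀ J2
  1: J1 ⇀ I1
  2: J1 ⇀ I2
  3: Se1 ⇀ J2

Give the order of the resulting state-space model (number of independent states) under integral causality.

#3 stroke at J2  (Se1 (Se) sets effort on bond)
#0 stroke at J1  (0-jn J2 has e-setter on 3)
#1 stroke at I1  (J1: bond 0 brought effort, rest push out)
#2 stroke at I2  (J1: bond 0 brought effort, rest push out)

2  (I1, I2 all integral)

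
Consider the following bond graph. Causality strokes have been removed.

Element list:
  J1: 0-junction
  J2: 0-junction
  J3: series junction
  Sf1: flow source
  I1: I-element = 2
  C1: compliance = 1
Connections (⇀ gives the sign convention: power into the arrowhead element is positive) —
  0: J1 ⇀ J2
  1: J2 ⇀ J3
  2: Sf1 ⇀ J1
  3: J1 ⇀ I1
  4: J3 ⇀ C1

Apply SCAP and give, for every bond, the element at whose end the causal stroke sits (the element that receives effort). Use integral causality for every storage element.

#0 stroke at J1
#1 stroke at J2
#2 stroke at Sf1
#3 stroke at I1
#4 stroke at J3

b2 →Sf1  (source Sf1 imposes f)
b3 →I1  (prefer integral on I1)
b0 →J1  (closing 0-jn rule on J1)
b1 →J2  (J2: last free bond brings effort in)
b4 →J3  (J3 flow already set via bond 1)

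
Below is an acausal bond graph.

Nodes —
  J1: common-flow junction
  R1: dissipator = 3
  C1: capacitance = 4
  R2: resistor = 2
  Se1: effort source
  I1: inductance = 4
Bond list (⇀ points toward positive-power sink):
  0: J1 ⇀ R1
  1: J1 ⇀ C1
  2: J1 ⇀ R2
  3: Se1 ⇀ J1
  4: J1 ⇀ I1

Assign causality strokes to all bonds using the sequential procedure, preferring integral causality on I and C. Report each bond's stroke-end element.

bond 3 stroke→J1  (Se1 fixes effort; stroke away)
bond 1 stroke→J1  (C1 outputs effort q/C1)
bond 4 stroke→I1  (I1: I, integral causality)
bond 0 stroke→J1  (J1: bond 4 brought flow, rest push out)
bond 2 stroke→J1  (1-jn J1 has f-setter on 4)

b0 →J1
b1 →J1
b2 →J1
b3 →J1
b4 →I1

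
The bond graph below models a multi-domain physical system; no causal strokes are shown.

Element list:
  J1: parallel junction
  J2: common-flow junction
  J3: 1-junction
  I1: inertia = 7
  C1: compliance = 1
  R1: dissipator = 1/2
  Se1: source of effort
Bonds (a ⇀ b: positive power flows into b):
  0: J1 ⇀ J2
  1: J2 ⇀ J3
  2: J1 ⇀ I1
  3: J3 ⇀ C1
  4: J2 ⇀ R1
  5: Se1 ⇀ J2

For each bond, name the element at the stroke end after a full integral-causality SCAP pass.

bond 0 |J1
bond 1 |J2
bond 2 |I1
bond 3 |J3
bond 4 |J2
bond 5 |J2

b5 |J2  (Se1: effort source, stroke at far end)
b2 |I1  (I1: I, integral causality)
b0 |J1  (closing 0-jn rule on J1)
b1 |J2  (J2: bond 0 brought flow, rest push out)
b4 |J2  (common-f at J2 fixed by 0)
b3 |J3  (common-f at J3 fixed by 1)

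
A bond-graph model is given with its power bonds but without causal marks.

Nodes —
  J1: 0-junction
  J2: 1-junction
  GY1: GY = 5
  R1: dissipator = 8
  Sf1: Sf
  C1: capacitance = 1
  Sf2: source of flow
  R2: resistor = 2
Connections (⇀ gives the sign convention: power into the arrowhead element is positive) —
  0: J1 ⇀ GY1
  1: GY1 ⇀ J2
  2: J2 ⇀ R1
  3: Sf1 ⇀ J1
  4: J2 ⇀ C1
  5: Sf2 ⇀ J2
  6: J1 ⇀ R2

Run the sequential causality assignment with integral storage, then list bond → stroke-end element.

b3 stroke at Sf1  (Sf1 fixes flow; stroke at Sf1)
b5 stroke at Sf2  (Sf2 fixes flow; stroke at Sf2)
b1 stroke at J2  (1-jn J2 has f-setter on 5)
b2 stroke at J2  (1-jn J2 has f-setter on 5)
b4 stroke at J2  (J2: bond 5 brought flow, rest push out)
b0 stroke at J1  (GY GY1: same side as bond 1)
b6 stroke at R2  (common-e at J1 fixed by 0)

b0 →J1
b1 →J2
b2 →J2
b3 →Sf1
b4 →J2
b5 →Sf2
b6 →R2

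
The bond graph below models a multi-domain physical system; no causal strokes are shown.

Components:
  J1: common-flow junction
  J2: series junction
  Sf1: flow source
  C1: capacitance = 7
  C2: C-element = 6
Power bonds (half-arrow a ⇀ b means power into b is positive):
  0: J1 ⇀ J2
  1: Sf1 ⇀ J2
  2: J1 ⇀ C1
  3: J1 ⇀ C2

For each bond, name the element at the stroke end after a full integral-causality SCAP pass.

bond 1 stroke→Sf1  (source Sf1 imposes f)
bond 0 stroke→J2  (common-f at J2 fixed by 1)
bond 2 stroke→J1  (common-f at J1 fixed by 0)
bond 3 stroke→J1  (1-jn J1 has f-setter on 0)

β0 →J2
β1 →Sf1
β2 →J1
β3 →J1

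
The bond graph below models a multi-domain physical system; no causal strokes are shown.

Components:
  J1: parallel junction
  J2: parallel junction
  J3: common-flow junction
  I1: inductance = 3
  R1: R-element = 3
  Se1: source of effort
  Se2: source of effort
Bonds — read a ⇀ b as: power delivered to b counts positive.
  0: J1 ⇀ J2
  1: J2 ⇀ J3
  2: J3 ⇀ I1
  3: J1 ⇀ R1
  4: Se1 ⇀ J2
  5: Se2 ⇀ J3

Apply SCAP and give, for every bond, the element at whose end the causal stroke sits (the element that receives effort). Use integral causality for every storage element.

b4 →J2  (Se1 (Se) sets effort on bond)
b5 →J3  (Se2 (Se) sets effort on bond)
b0 →J1  (0-jn J2 has e-setter on 4)
b1 →J3  (J2: bond 4 brought effort, rest push out)
b2 →I1  (only one flow-in slot at J3)
b3 →R1  (0-jn J1 has e-setter on 0)

#0 |J1
#1 |J3
#2 |I1
#3 |R1
#4 |J2
#5 |J3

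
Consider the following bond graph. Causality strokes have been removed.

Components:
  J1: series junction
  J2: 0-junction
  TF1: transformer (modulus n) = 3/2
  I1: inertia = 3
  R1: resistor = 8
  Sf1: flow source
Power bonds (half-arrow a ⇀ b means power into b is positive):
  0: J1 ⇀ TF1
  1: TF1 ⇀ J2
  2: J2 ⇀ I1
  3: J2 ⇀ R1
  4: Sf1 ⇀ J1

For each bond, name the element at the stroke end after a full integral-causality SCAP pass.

#0 →J1
#1 →TF1
#2 →I1
#3 →J2
#4 →Sf1

b4 |Sf1  (Sf1 (Sf) sets flow on bond)
b0 |J1  (common-f at J1 fixed by 4)
b1 |TF1  (through TF1, causality passes straight; one stroke at TF1)
b2 |I1  (I1 outputs flow p/I1)
b3 |J2  (J2: last free bond brings effort in)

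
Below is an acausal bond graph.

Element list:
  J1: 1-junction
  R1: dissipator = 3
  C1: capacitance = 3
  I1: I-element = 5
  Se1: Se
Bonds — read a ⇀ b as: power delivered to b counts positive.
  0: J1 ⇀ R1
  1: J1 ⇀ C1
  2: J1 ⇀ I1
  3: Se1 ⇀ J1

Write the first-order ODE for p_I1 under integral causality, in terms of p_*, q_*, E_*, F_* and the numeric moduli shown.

dp_I1/dt = E_Se1 - 3*p_I1/5 - q_C1/3

bond 3 |J1  (source Se1 imposes e)
bond 1 |J1  (prefer integral on C1)
bond 2 |I1  (I1 outputs flow p/I1)
bond 0 |J1  (J1: bond 2 brought flow, rest push out)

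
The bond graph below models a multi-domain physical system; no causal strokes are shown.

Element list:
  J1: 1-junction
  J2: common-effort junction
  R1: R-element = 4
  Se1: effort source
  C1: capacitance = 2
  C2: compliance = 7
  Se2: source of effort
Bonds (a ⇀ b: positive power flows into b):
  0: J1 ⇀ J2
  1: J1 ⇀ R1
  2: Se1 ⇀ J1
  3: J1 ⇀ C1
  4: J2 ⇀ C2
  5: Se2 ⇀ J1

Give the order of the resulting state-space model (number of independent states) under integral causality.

2  (C1, C2 all integral)

#2 stroke at J1  (Se1 (Se) sets effort on bond)
#5 stroke at J1  (Se2: effort source, stroke at far end)
#3 stroke at J1  (C1 integral (e out))
#4 stroke at J2  (prefer integral on C2)
#0 stroke at J1  (J2 effort already set via bond 4)
#1 stroke at R1  (only one flow-in slot at J1)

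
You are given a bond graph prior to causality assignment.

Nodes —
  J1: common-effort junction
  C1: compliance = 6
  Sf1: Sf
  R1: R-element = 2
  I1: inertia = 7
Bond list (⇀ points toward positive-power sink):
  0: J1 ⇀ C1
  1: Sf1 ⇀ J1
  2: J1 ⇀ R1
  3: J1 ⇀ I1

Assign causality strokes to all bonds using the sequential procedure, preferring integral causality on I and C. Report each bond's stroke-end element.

#0 stroke at J1
#1 stroke at Sf1
#2 stroke at R1
#3 stroke at I1

bond 1 stroke→Sf1  (Sf1 fixes flow; stroke at Sf1)
bond 0 stroke→J1  (C1: C, integral causality)
bond 2 stroke→R1  (J1 effort already set via bond 0)
bond 3 stroke→I1  (common-e at J1 fixed by 0)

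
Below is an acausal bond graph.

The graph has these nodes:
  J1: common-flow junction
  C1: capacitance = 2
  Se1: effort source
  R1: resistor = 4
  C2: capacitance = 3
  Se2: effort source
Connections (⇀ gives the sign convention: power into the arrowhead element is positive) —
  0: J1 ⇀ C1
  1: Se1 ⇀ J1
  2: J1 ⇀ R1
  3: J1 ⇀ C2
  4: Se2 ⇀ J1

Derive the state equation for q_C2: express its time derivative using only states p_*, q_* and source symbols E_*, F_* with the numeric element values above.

dq_C2/dt = E_Se1/4 + E_Se2/4 - q_C1/8 - q_C2/12

b1 stroke at J1  (source Se1 imposes e)
b4 stroke at J1  (Se2: effort source, stroke at far end)
b0 stroke at J1  (C1: C, integral causality)
b3 stroke at J1  (C2 integral (e out))
b2 stroke at R1  (J1: last free bond brings flow in)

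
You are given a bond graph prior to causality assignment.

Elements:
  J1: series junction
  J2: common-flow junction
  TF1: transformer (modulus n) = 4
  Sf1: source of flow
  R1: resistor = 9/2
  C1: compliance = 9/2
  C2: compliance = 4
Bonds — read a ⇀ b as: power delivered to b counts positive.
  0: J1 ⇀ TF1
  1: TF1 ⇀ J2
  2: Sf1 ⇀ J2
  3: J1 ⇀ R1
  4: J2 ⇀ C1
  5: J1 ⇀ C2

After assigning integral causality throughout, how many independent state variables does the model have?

#2 stroke at Sf1  (Sf1: flow source, stroke at near end)
#1 stroke at J2  (1-jn J2 has f-setter on 2)
#4 stroke at J2  (J2 flow already set via bond 2)
#0 stroke at TF1  (TF1: transformer flips bond 1)
#3 stroke at J1  (common-f at J1 fixed by 0)
#5 stroke at J1  (1-jn J1 has f-setter on 0)

2  (C1, C2 all integral)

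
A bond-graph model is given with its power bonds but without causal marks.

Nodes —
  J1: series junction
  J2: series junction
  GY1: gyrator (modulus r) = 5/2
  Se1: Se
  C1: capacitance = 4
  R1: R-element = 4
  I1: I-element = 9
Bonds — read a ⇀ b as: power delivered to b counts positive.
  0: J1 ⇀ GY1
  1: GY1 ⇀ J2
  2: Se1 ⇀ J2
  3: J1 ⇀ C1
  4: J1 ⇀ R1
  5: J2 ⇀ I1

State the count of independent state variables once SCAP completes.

β2 |J2  (Se1: effort source, stroke at far end)
β3 |J1  (prefer integral on C1)
β5 |I1  (I1 integral (f out))
β1 |J2  (common-f at J2 fixed by 5)
β0 |J1  (through GY1, causality inverts; strokes same side of GY1)
β4 |R1  (closing 1-jn rule on J1)

2  (C1, I1 all integral)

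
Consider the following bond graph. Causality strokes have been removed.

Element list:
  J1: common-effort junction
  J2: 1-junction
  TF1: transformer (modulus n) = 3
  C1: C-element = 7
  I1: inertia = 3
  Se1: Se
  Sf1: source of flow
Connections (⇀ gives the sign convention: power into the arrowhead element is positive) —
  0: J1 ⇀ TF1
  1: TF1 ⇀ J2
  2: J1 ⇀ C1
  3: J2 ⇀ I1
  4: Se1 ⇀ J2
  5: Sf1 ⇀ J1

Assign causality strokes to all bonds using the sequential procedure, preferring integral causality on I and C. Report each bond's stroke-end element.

β0 →TF1
β1 →J2
β2 →J1
β3 →I1
β4 →J2
β5 →Sf1

β4 stroke→J2  (source Se1 imposes e)
β5 stroke→Sf1  (Sf1: flow source, stroke at near end)
β2 stroke→J1  (C1: C, integral causality)
β0 stroke→TF1  (J1 effort already set via bond 2)
β1 stroke→J2  (through TF1, causality passes straight; one stroke at TF1)
β3 stroke→I1  (J2 needs exactly one f-in)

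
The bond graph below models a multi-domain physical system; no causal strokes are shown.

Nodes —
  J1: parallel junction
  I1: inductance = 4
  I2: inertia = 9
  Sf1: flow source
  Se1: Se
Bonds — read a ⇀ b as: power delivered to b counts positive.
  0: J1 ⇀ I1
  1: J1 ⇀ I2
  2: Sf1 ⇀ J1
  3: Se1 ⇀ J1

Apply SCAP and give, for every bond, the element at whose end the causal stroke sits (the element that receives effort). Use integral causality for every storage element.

b0 →I1
b1 →I2
b2 →Sf1
b3 →J1

b2 |Sf1  (Sf1: flow source, stroke at near end)
b3 |J1  (Se1 (Se) sets effort on bond)
b0 |I1  (J1 effort already set via bond 3)
b1 |I2  (J1: bond 3 brought effort, rest push out)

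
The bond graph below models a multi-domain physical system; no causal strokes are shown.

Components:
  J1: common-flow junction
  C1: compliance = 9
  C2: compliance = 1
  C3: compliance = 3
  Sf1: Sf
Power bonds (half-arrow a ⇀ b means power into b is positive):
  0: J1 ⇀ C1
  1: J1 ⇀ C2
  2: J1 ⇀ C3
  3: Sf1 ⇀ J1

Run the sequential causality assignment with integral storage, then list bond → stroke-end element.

b0 stroke→J1
b1 stroke→J1
b2 stroke→J1
b3 stroke→Sf1

β3 →Sf1  (source Sf1 imposes f)
β0 →J1  (J1: bond 3 brought flow, rest push out)
β1 →J1  (J1 flow already set via bond 3)
β2 →J1  (1-jn J1 has f-setter on 3)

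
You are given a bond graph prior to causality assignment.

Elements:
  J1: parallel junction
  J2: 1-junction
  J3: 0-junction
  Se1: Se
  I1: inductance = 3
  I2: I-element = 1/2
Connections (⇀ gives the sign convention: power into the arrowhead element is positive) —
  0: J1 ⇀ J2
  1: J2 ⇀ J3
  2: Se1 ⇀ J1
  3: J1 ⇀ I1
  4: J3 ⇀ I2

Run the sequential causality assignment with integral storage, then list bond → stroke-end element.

#0 →J2
#1 →J3
#2 →J1
#3 →I1
#4 →I2

β2 stroke→J1  (Se1 (Se) sets effort on bond)
β0 stroke→J2  (common-e at J1 fixed by 2)
β3 stroke→I1  (J1 effort already set via bond 2)
β1 stroke→J3  (closing 1-jn rule on J2)
β4 stroke→I2  (J3: bond 1 brought effort, rest push out)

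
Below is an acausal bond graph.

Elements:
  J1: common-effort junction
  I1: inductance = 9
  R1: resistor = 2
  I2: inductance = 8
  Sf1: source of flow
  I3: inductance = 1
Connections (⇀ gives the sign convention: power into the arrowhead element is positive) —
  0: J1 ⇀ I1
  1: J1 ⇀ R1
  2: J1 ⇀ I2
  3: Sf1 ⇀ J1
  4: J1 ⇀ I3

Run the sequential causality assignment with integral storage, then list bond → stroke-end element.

b0 |I1
b1 |J1
b2 |I2
b3 |Sf1
b4 |I3

bond 3 |Sf1  (Sf1 fixes flow; stroke at Sf1)
bond 0 |I1  (prefer integral on I1)
bond 2 |I2  (prefer integral on I2)
bond 4 |I3  (I3 outputs flow p/I3)
bond 1 |J1  (closing 0-jn rule on J1)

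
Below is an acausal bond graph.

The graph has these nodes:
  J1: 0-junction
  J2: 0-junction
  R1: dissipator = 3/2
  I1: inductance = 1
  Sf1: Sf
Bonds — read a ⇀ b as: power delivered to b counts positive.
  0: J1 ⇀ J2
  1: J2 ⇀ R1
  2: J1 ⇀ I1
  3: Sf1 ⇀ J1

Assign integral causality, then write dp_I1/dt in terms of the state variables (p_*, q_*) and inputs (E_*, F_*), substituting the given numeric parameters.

b3 stroke at Sf1  (Sf1 (Sf) sets flow on bond)
b2 stroke at I1  (prefer integral on I1)
b0 stroke at J1  (only one effort-in slot at J1)
b1 stroke at J2  (J2 needs exactly one e-in)

dp_I1/dt = 3*F_Sf1/2 - 3*p_I1/2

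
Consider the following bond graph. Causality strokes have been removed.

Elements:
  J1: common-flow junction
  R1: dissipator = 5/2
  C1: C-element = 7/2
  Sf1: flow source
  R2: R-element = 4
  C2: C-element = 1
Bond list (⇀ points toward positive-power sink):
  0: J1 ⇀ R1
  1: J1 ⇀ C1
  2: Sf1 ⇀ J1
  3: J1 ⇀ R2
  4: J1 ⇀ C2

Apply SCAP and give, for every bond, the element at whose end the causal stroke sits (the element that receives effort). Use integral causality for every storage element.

#2 stroke→Sf1  (Sf1: flow source, stroke at near end)
#0 stroke→J1  (common-f at J1 fixed by 2)
#1 stroke→J1  (J1: bond 2 brought flow, rest push out)
#3 stroke→J1  (1-jn J1 has f-setter on 2)
#4 stroke→J1  (common-f at J1 fixed by 2)

bond 0 →J1
bond 1 →J1
bond 2 →Sf1
bond 3 →J1
bond 4 →J1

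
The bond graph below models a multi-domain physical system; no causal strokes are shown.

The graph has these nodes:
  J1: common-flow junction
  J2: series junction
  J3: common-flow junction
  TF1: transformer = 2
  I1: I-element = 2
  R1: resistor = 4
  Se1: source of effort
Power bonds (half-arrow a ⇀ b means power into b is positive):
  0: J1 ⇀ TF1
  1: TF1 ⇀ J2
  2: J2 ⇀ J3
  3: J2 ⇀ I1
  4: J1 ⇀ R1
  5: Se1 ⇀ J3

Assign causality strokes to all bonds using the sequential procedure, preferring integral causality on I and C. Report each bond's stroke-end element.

b0 |TF1
b1 |J2
b2 |J2
b3 |I1
b4 |J1
b5 |J3

bond 5 stroke at J3  (Se1 fixes effort; stroke away)
bond 2 stroke at J2  (closing 1-jn rule on J3)
bond 3 stroke at I1  (I1 outputs flow p/I1)
bond 1 stroke at J2  (1-jn J2 has f-setter on 3)
bond 0 stroke at TF1  (through TF1, causality passes straight; one stroke at TF1)
bond 4 stroke at J1  (1-jn J1 has f-setter on 0)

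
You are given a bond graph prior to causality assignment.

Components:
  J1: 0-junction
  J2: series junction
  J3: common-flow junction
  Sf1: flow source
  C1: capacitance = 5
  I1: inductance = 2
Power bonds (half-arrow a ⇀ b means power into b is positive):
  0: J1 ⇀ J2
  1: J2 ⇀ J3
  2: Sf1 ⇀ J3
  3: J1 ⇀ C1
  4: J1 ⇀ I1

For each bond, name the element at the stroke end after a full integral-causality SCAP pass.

b2 |Sf1  (source Sf1 imposes f)
b1 |J3  (1-jn J3 has f-setter on 2)
b0 |J2  (J2 flow already set via bond 1)
b3 |J1  (C1: C, integral causality)
b4 |I1  (0-jn J1 has e-setter on 3)

β0 stroke at J2
β1 stroke at J3
β2 stroke at Sf1
β3 stroke at J1
β4 stroke at I1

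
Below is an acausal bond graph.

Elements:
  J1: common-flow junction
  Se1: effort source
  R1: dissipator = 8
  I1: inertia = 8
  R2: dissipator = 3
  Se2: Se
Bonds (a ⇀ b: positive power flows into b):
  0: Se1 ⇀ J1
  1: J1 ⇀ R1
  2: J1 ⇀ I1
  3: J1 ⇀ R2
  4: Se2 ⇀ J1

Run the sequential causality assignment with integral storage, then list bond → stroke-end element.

bond 0 stroke at J1  (source Se1 imposes e)
bond 4 stroke at J1  (Se2: effort source, stroke at far end)
bond 2 stroke at I1  (I1 outputs flow p/I1)
bond 1 stroke at J1  (J1 flow already set via bond 2)
bond 3 stroke at J1  (J1: bond 2 brought flow, rest push out)

β0 |J1
β1 |J1
β2 |I1
β3 |J1
β4 |J1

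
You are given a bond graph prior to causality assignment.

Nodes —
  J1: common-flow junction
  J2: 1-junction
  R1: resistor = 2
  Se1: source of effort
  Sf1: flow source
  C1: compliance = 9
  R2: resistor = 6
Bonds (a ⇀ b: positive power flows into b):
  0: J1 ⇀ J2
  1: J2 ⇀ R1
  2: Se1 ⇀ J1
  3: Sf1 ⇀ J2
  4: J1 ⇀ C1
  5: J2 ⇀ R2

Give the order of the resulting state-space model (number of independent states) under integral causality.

β2 |J1  (source Se1 imposes e)
β3 |Sf1  (Sf1 (Sf) sets flow on bond)
β0 |J2  (J2 flow already set via bond 3)
β1 |J2  (J2 flow already set via bond 3)
β5 |J2  (J2 flow already set via bond 3)
β4 |J1  (1-jn J1 has f-setter on 0)

1  (C1 all integral)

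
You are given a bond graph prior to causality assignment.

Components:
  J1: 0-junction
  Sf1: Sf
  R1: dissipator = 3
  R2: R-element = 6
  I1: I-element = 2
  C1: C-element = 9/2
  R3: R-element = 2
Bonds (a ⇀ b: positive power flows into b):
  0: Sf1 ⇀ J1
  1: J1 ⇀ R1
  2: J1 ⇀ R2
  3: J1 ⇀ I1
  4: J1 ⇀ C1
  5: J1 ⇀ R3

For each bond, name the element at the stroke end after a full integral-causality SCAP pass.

b0 |Sf1  (Sf1: flow source, stroke at near end)
b3 |I1  (I1 integral (f out))
b4 |J1  (C1 outputs effort q/C1)
b1 |R1  (common-e at J1 fixed by 4)
b2 |R2  (J1 effort already set via bond 4)
b5 |R3  (J1 effort already set via bond 4)

bond 0 stroke at Sf1
bond 1 stroke at R1
bond 2 stroke at R2
bond 3 stroke at I1
bond 4 stroke at J1
bond 5 stroke at R3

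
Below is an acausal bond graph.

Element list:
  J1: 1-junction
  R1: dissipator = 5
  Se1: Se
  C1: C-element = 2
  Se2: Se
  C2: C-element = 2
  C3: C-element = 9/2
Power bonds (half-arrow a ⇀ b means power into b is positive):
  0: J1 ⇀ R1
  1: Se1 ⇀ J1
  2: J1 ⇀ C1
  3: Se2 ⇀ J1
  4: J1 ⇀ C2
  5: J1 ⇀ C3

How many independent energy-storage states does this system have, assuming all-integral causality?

β1 stroke→J1  (Se1 (Se) sets effort on bond)
β3 stroke→J1  (Se2 (Se) sets effort on bond)
β2 stroke→J1  (prefer integral on C1)
β4 stroke→J1  (prefer integral on C2)
β5 stroke→J1  (prefer integral on C3)
β0 stroke→R1  (closing 1-jn rule on J1)

3  (C1, C2, C3 all integral)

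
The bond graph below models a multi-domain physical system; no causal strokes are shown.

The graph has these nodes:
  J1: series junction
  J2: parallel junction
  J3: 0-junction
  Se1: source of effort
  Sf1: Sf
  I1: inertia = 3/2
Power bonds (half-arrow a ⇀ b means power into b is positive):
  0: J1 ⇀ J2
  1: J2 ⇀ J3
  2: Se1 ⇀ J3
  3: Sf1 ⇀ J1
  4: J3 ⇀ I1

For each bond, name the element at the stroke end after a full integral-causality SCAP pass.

β2 stroke at J3  (Se1 fixes effort; stroke away)
β3 stroke at Sf1  (Sf1 fixes flow; stroke at Sf1)
β0 stroke at J1  (1-jn J1 has f-setter on 3)
β1 stroke at J2  (J2 needs exactly one e-in)
β4 stroke at I1  (J3 effort already set via bond 2)

β0 stroke at J1
β1 stroke at J2
β2 stroke at J3
β3 stroke at Sf1
β4 stroke at I1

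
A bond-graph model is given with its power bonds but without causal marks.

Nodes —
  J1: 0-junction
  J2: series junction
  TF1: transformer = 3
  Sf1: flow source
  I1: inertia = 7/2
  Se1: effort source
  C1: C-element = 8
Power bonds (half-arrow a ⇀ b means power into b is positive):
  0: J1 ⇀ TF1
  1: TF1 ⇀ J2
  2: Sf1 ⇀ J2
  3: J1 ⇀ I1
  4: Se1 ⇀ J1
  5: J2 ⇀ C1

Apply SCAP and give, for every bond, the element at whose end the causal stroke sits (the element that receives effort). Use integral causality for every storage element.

b0 stroke at TF1
b1 stroke at J2
b2 stroke at Sf1
b3 stroke at I1
b4 stroke at J1
b5 stroke at J2

bond 2 stroke→Sf1  (source Sf1 imposes f)
bond 4 stroke→J1  (Se1: effort source, stroke at far end)
bond 0 stroke→TF1  (J1: bond 4 brought effort, rest push out)
bond 3 stroke→I1  (J1: bond 4 brought effort, rest push out)
bond 1 stroke→J2  (J2: bond 2 brought flow, rest push out)
bond 5 stroke→J2  (1-jn J2 has f-setter on 2)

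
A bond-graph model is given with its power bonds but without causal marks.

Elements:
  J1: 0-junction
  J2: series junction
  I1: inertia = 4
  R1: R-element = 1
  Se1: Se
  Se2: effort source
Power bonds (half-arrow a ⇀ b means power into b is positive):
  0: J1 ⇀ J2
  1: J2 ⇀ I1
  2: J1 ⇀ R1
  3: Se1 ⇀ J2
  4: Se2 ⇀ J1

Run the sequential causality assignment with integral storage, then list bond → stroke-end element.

b3 →J2  (Se1: effort source, stroke at far end)
b4 →J1  (Se2 (Se) sets effort on bond)
b0 →J2  (J1: bond 4 brought effort, rest push out)
b2 →R1  (J1 effort already set via bond 4)
b1 →I1  (J2: last free bond brings flow in)

b0 stroke at J2
b1 stroke at I1
b2 stroke at R1
b3 stroke at J2
b4 stroke at J1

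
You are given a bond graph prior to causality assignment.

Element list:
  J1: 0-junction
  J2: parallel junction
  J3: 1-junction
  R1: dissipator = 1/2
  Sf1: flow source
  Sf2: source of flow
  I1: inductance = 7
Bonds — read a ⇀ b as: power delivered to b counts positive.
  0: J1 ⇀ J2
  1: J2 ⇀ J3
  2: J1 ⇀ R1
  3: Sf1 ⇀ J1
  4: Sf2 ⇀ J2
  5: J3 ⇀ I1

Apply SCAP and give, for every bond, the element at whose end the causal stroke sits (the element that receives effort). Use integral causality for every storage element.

#0 stroke at J2
#1 stroke at J3
#2 stroke at J1
#3 stroke at Sf1
#4 stroke at Sf2
#5 stroke at I1

b3 stroke at Sf1  (Sf1: flow source, stroke at near end)
b4 stroke at Sf2  (Sf2: flow source, stroke at near end)
b5 stroke at I1  (I1 integral (f out))
b1 stroke at J3  (J3: bond 5 brought flow, rest push out)
b0 stroke at J2  (only one effort-in slot at J2)
b2 stroke at J1  (only one effort-in slot at J1)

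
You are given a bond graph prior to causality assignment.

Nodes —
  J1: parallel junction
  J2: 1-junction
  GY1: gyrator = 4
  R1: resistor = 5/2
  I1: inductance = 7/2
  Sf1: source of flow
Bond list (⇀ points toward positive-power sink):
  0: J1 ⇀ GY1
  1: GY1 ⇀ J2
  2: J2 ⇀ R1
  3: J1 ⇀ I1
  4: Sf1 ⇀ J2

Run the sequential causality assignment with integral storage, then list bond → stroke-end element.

#0 →J1
#1 →J2
#2 →J2
#3 →I1
#4 →Sf1

β4 stroke→Sf1  (source Sf1 imposes f)
β1 stroke→J2  (1-jn J2 has f-setter on 4)
β2 stroke→J2  (1-jn J2 has f-setter on 4)
β0 stroke→J1  (through GY1, causality inverts; strokes same side of GY1)
β3 stroke→I1  (J1 effort already set via bond 0)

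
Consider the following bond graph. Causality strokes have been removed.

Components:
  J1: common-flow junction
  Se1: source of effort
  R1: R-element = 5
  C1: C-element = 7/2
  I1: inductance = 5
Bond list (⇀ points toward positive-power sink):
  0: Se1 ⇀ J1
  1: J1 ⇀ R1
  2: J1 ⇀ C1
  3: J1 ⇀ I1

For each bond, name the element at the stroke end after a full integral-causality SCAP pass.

#0 |J1
#1 |J1
#2 |J1
#3 |I1

b0 stroke→J1  (Se1 (Se) sets effort on bond)
b2 stroke→J1  (C1 outputs effort q/C1)
b3 stroke→I1  (I1 integral (f out))
b1 stroke→J1  (J1 flow already set via bond 3)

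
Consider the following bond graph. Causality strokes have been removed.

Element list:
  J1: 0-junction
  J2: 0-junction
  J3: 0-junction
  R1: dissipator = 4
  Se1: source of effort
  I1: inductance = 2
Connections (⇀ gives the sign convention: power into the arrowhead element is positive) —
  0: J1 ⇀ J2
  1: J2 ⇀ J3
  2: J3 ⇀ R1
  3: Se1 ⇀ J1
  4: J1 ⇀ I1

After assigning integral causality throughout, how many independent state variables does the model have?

1  (I1 all integral)

bond 3 stroke at J1  (Se1 fixes effort; stroke away)
bond 0 stroke at J2  (J1: bond 3 brought effort, rest push out)
bond 4 stroke at I1  (common-e at J1 fixed by 3)
bond 1 stroke at J3  (J2 effort already set via bond 0)
bond 2 stroke at R1  (0-jn J3 has e-setter on 1)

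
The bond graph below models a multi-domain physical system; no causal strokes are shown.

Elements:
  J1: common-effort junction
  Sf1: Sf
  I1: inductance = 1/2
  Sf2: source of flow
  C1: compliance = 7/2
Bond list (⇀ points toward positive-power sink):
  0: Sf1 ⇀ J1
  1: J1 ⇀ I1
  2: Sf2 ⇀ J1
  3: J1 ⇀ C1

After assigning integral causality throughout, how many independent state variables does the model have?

bond 0 stroke at Sf1  (source Sf1 imposes f)
bond 2 stroke at Sf2  (source Sf2 imposes f)
bond 1 stroke at I1  (I1 integral (f out))
bond 3 stroke at J1  (J1: last free bond brings effort in)

2  (C1, I1 all integral)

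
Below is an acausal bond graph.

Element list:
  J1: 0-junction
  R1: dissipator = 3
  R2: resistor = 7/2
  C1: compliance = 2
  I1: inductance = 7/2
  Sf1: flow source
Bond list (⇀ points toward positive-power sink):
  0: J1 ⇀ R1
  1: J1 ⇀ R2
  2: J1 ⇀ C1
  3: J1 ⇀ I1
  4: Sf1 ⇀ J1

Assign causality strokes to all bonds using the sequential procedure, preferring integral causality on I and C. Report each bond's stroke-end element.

#0 stroke→R1
#1 stroke→R2
#2 stroke→J1
#3 stroke→I1
#4 stroke→Sf1

β4 stroke→Sf1  (Sf1 (Sf) sets flow on bond)
β2 stroke→J1  (C1: C, integral causality)
β0 stroke→R1  (common-e at J1 fixed by 2)
β1 stroke→R2  (0-jn J1 has e-setter on 2)
β3 stroke→I1  (J1 effort already set via bond 2)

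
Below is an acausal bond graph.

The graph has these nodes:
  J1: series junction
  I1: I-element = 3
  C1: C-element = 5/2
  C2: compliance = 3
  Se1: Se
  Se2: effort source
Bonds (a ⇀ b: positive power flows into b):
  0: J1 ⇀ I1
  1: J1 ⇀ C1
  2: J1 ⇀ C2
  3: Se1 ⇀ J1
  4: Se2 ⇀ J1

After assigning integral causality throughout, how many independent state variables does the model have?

b3 |J1  (source Se1 imposes e)
b4 |J1  (Se2 fixes effort; stroke away)
b0 |I1  (I1: I, integral causality)
b1 |J1  (1-jn J1 has f-setter on 0)
b2 |J1  (J1: bond 0 brought flow, rest push out)

3  (C1, C2, I1 all integral)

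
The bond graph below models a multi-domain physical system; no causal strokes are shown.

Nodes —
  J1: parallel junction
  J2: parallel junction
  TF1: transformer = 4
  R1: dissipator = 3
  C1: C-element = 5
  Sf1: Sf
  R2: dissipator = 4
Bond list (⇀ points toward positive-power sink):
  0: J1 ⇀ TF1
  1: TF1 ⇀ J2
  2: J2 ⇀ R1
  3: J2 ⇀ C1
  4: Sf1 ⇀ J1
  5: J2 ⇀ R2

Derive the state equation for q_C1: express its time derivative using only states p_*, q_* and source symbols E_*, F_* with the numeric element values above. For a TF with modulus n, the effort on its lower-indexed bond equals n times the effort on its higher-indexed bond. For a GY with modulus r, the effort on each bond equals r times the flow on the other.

dq_C1/dt = 4*F_Sf1 - 7*q_C1/60

bond 4 stroke→Sf1  (Sf1: flow source, stroke at near end)
bond 0 stroke→J1  (J1 needs exactly one e-in)
bond 1 stroke→TF1  (TF1 one-in-one-out from 0)
bond 3 stroke→J2  (C1 integral (e out))
bond 2 stroke→R1  (common-e at J2 fixed by 3)
bond 5 stroke→R2  (common-e at J2 fixed by 3)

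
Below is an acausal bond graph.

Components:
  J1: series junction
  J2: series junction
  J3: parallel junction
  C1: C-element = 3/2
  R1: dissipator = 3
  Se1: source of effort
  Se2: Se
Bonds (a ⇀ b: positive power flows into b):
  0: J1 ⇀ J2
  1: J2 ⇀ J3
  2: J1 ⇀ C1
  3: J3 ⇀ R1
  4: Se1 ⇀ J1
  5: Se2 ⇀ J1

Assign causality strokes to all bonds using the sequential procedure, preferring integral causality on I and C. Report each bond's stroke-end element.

bond 4 |J1  (Se1: effort source, stroke at far end)
bond 5 |J1  (Se2: effort source, stroke at far end)
bond 2 |J1  (C1 integral (e out))
bond 0 |J2  (J1 needs exactly one f-in)
bond 1 |J3  (only one flow-in slot at J2)
bond 3 |R1  (J3: bond 1 brought effort, rest push out)

β0 |J2
β1 |J3
β2 |J1
β3 |R1
β4 |J1
β5 |J1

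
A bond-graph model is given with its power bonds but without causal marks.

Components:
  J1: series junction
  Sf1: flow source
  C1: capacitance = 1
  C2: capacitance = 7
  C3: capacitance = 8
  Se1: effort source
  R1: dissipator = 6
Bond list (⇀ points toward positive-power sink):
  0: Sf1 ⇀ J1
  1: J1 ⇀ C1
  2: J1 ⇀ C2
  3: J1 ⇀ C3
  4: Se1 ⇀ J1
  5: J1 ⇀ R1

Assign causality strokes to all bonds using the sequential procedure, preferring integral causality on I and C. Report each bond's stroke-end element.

bond 0 stroke→Sf1
bond 1 stroke→J1
bond 2 stroke→J1
bond 3 stroke→J1
bond 4 stroke→J1
bond 5 stroke→J1

β0 |Sf1  (Sf1 fixes flow; stroke at Sf1)
β4 |J1  (Se1: effort source, stroke at far end)
β1 |J1  (J1 flow already set via bond 0)
β2 |J1  (common-f at J1 fixed by 0)
β3 |J1  (J1: bond 0 brought flow, rest push out)
β5 |J1  (J1: bond 0 brought flow, rest push out)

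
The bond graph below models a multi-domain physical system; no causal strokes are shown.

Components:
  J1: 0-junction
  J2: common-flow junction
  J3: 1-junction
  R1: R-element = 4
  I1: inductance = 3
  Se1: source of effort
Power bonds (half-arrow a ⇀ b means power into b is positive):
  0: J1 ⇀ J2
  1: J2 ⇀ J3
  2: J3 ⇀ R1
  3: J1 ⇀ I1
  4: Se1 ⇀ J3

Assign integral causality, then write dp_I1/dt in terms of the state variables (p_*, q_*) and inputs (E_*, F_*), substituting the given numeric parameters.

dp_I1/dt = -E_Se1 - 4*p_I1/3

#4 →J3  (Se1 (Se) sets effort on bond)
#3 →I1  (I1 outputs flow p/I1)
#0 →J1  (J1: last free bond brings effort in)
#1 →J2  (1-jn J2 has f-setter on 0)
#2 →J3  (1-jn J3 has f-setter on 1)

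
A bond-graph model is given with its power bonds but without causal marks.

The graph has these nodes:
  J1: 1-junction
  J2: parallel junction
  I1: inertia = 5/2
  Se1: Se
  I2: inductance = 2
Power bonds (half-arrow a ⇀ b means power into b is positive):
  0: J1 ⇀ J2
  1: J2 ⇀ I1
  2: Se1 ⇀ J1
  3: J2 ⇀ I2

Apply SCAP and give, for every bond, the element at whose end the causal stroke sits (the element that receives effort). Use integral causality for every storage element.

β0 →J2
β1 →I1
β2 →J1
β3 →I2

bond 2 |J1  (Se1 (Se) sets effort on bond)
bond 0 |J2  (J1 needs exactly one f-in)
bond 1 |I1  (J2 effort already set via bond 0)
bond 3 |I2  (0-jn J2 has e-setter on 0)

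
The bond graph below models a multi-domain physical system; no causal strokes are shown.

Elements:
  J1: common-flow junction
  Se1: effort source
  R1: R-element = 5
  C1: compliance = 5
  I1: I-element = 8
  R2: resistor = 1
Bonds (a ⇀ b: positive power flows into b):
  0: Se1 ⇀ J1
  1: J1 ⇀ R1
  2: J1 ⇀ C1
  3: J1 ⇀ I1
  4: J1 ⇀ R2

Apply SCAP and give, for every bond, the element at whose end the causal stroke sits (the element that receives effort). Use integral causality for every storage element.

b0 |J1
b1 |J1
b2 |J1
b3 |I1
b4 |J1

b0 stroke→J1  (source Se1 imposes e)
b2 stroke→J1  (C1: C, integral causality)
b3 stroke→I1  (I1 outputs flow p/I1)
b1 stroke→J1  (common-f at J1 fixed by 3)
b4 stroke→J1  (J1 flow already set via bond 3)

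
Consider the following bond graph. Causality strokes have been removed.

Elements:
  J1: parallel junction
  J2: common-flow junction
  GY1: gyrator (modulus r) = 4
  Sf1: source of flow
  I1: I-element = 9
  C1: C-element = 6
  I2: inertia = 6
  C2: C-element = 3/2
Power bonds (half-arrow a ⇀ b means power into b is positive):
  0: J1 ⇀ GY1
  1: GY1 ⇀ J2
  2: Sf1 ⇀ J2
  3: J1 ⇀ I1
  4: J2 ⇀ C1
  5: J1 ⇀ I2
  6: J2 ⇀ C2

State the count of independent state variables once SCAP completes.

4  (C1, C2, I1, I2 all integral)

#2 stroke→Sf1  (Sf1 fixes flow; stroke at Sf1)
#1 stroke→J2  (J2 flow already set via bond 2)
#4 stroke→J2  (J2: bond 2 brought flow, rest push out)
#6 stroke→J2  (common-f at J2 fixed by 2)
#0 stroke→J1  (through GY1, causality inverts; strokes same side of GY1)
#3 stroke→I1  (J1 effort already set via bond 0)
#5 stroke→I2  (common-e at J1 fixed by 0)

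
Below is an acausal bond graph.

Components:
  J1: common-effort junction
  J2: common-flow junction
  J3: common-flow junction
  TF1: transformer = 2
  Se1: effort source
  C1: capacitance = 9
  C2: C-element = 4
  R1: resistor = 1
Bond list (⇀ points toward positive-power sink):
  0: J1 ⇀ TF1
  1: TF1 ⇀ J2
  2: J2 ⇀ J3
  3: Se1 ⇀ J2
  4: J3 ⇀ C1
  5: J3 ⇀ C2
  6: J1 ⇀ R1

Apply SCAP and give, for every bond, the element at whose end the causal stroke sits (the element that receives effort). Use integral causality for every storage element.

b0 →J1
b1 →TF1
b2 →J2
b3 →J2
b4 →J3
b5 →J3
b6 →R1

β3 →J2  (Se1 fixes effort; stroke away)
β4 →J3  (prefer integral on C1)
β5 →J3  (C2 integral (e out))
β2 →J2  (J3 needs exactly one f-in)
β1 →TF1  (J2 needs exactly one f-in)
β0 →J1  (TF1 one-in-one-out from 1)
β6 →R1  (J1 effort already set via bond 0)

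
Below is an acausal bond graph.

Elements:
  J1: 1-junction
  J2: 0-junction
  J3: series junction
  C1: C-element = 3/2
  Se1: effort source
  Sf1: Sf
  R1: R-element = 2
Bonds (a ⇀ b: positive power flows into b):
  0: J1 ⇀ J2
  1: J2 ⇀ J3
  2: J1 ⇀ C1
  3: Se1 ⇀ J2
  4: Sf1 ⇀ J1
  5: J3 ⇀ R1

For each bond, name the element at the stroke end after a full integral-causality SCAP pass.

b0 |J1
b1 |J3
b2 |J1
b3 |J2
b4 |Sf1
b5 |R1

b3 stroke at J2  (source Se1 imposes e)
b4 stroke at Sf1  (source Sf1 imposes f)
b0 stroke at J1  (common-f at J1 fixed by 4)
b2 stroke at J1  (1-jn J1 has f-setter on 4)
b1 stroke at J3  (0-jn J2 has e-setter on 3)
b5 stroke at R1  (closing 1-jn rule on J3)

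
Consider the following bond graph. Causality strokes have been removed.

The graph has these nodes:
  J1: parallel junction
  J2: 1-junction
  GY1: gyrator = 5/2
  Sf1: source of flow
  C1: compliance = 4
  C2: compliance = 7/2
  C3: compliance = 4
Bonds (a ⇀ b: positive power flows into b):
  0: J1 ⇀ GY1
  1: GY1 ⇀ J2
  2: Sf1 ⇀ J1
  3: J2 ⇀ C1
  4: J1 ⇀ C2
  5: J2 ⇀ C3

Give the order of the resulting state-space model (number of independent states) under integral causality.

3  (C1, C2, C3 all integral)

β2 →Sf1  (Sf1 (Sf) sets flow on bond)
β3 →J2  (C1: C, integral causality)
β4 →J1  (prefer integral on C2)
β0 →GY1  (J1: bond 4 brought effort, rest push out)
β1 →GY1  (through GY1, causality inverts; strokes same side of GY1)
β5 →J2  (common-f at J2 fixed by 1)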